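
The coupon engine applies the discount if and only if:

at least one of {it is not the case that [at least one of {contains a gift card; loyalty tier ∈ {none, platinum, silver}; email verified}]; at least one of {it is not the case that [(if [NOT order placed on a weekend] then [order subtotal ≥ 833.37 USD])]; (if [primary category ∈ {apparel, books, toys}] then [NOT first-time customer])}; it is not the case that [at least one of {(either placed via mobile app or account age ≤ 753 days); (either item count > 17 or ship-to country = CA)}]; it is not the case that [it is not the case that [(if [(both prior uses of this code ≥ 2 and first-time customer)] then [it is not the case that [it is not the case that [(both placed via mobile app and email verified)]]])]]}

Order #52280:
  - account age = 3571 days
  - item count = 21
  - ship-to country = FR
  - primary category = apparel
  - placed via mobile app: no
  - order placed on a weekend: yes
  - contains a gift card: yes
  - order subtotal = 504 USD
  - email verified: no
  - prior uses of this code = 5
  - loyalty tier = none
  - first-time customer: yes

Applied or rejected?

Rejected

Atomic conditions:
  contains a gift card: yes → true
  loyalty tier ∈ {none, platinum, silver}: none is in the set → true
  email verified: no → false
  NOT order placed on a weekend: yes → false
  order subtotal ≥ 833.37 USD: 504 ≥ 833.37 is false
  primary category ∈ {apparel, books, toys}: apparel is in the set → true
  NOT first-time customer: yes → false
  placed via mobile app: no → false
  account age ≤ 753 days: 3571 ≤ 753 is false
  item count > 17: 21 > 17 is true
  ship-to country = CA: FR == CA is false
  prior uses of this code ≥ 2: 5 ≥ 2 is true
  first-time customer: yes → true
Combine:
[1.1] true OR true OR false = true
[1] NOT true = false
[2.1.1] false → false (antecedent false ⇒ implication holds) = true
[2.1] NOT true = false
[2.2] true → false = false
[2] false OR false = false
[3.1.1] false OR false = false
[3.1.2] true OR false = true
[3.1] false OR true = true
[3] NOT true = false
[4.1.1.1] true AND true = true
[4.1.1.2.1.1] false AND false = false
[4.1.1.2.1] NOT false = true
[4.1.1.2] NOT true = false
[4.1.1] true → false = false
[4.1] NOT false = true
[4] NOT true = false
[root] false OR false OR false OR false = false
Overall: false → rejected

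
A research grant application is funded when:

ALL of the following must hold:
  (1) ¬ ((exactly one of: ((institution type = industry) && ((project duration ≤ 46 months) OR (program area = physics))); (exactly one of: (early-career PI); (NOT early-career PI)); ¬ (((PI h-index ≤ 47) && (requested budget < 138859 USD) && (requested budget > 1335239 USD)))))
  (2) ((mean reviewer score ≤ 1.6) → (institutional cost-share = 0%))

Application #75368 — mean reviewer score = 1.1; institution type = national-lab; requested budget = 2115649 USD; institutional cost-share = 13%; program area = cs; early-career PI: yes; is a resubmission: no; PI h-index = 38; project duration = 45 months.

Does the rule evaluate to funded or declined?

Declined

Atomic conditions:
  institution type = industry: national-lab == industry is false
  project duration ≤ 46 months: 45 ≤ 46 is true
  program area = physics: cs == physics is false
  early-career PI: yes → true
  NOT early-career PI: yes → false
  PI h-index ≤ 47: 38 ≤ 47 is true
  requested budget < 138859 USD: 2115649 < 138859 is false
  requested budget > 1335239 USD: 2115649 > 1335239 is true
  mean reviewer score ≤ 1.6: 1.1 ≤ 1.6 is true
  institutional cost-share = 0%: 13 == 0 is false
Combine:
[1.1.1.2] true OR false = true
[1.1.1] false AND true = false
[1.1.2] exactly-one(true, false) = true
[1.1.3.1] true AND false AND true = false
[1.1.3] NOT false = true
[1.1] exactly-one(false, true, true) = false
[1] NOT false = true
[2] true → false = false
[root] true AND false = false
Overall: false → declined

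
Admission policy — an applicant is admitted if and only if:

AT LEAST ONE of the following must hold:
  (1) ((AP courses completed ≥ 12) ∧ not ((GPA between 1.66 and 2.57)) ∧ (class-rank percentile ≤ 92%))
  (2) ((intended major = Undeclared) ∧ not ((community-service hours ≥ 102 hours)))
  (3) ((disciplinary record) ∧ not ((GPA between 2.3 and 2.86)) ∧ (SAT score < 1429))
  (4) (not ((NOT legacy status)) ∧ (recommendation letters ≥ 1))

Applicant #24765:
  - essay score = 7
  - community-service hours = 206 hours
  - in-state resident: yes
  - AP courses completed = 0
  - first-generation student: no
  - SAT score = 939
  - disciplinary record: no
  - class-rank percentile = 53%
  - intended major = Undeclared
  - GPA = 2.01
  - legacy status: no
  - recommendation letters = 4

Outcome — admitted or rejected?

Atomic conditions:
  AP courses completed ≥ 12: 0 ≥ 12 is false
  GPA between 1.66 and 2.57: 2.01 in [1.66, 2.57] is true
  class-rank percentile ≤ 92%: 53 ≤ 92 is true
  intended major = Undeclared: Undeclared == Undeclared is true
  community-service hours ≥ 102 hours: 206 ≥ 102 is true
  disciplinary record: no → false
  GPA between 2.3 and 2.86: 2.01 in [2.3, 2.86] is false
  SAT score < 1429: 939 < 1429 is true
  NOT legacy status: no → true
  recommendation letters ≥ 1: 4 ≥ 1 is true
Combine:
[1.2] NOT true = false
[1] false AND false AND true = false
[2.2] NOT true = false
[2] true AND false = false
[3.2] NOT false = true
[3] false AND true AND true = false
[4.1] NOT true = false
[4] false AND true = false
[root] false OR false OR false OR false = false
Overall: false → rejected

Rejected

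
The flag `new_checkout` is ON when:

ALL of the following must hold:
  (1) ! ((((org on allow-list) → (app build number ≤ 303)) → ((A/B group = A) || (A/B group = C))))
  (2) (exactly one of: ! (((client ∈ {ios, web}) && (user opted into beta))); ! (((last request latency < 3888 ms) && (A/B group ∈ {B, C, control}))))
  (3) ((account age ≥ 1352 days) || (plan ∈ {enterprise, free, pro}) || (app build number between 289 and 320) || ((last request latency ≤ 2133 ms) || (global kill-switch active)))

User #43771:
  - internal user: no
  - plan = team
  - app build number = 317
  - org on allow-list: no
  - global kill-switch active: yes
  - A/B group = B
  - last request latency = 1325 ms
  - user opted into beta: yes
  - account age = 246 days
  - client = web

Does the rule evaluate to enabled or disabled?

Disabled

Atomic conditions:
  org on allow-list: no → false
  app build number ≤ 303: 317 ≤ 303 is false
  A/B group = A: B == A is false
  A/B group = C: B == C is false
  client ∈ {ios, web}: web is in the set → true
  user opted into beta: yes → true
  last request latency < 3888 ms: 1325 < 3888 is true
  A/B group ∈ {B, C, control}: B is in the set → true
  account age ≥ 1352 days: 246 ≥ 1352 is false
  plan ∈ {enterprise, free, pro}: team is not in the set → false
  app build number between 289 and 320: 317 in [289, 320] is true
  last request latency ≤ 2133 ms: 1325 ≤ 2133 is true
  global kill-switch active: yes → true
Combine:
[1.1.1] false → false (antecedent false ⇒ implication holds) = true
[1.1.2] false OR false = false
[1.1] true → false = false
[1] NOT false = true
[2.1.1] true AND true = true
[2.1] NOT true = false
[2.2.1] true AND true = true
[2.2] NOT true = false
[2] exactly-one(false, false) = false
[3.4] true OR true = true
[3] false OR false OR true OR true = true
[root] true AND false AND true = false
Overall: false → disabled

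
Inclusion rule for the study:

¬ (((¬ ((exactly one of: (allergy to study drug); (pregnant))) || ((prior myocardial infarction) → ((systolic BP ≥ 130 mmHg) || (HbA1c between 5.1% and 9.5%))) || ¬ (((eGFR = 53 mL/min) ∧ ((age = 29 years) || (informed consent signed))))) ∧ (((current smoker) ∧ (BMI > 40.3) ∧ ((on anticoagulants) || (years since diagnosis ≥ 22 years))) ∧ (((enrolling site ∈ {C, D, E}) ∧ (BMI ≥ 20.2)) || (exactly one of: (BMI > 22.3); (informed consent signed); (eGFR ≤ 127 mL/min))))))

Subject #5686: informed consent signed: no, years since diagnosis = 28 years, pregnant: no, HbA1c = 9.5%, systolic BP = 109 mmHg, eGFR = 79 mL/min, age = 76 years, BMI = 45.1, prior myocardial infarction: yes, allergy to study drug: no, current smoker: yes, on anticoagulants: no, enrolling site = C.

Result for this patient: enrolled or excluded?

Atomic conditions:
  allergy to study drug: no → false
  pregnant: no → false
  prior myocardial infarction: yes → true
  systolic BP ≥ 130 mmHg: 109 ≥ 130 is false
  HbA1c between 5.1% and 9.5%: 9.5 in [5.1, 9.5] is true
  eGFR = 53 mL/min: 79 == 53 is false
  age = 29 years: 76 == 29 is false
  informed consent signed: no → false
  current smoker: yes → true
  BMI > 40.3: 45.1 > 40.3 is true
  on anticoagulants: no → false
  years since diagnosis ≥ 22 years: 28 ≥ 22 is true
  enrolling site ∈ {C, D, E}: C is in the set → true
  BMI ≥ 20.2: 45.1 ≥ 20.2 is true
  BMI > 22.3: 45.1 > 22.3 is true
  eGFR ≤ 127 mL/min: 79 ≤ 127 is true
Combine:
[1.1.1.1] exactly-one(false, false) = false
[1.1.1] NOT false = true
[1.1.2.2] false OR true = true
[1.1.2] true → true = true
[1.1.3.1.2] false OR false = false
[1.1.3.1] false AND false = false
[1.1.3] NOT false = true
[1.1] true OR true OR true = true
[1.2.1.3] false OR true = true
[1.2.1] true AND true AND true = true
[1.2.2.1] true AND true = true
[1.2.2.2] exactly-one(true, false, true) = false
[1.2.2] true OR false = true
[1.2] true AND true = true
[1] true AND true = true
[root] NOT true = false
Overall: false → excluded

Excluded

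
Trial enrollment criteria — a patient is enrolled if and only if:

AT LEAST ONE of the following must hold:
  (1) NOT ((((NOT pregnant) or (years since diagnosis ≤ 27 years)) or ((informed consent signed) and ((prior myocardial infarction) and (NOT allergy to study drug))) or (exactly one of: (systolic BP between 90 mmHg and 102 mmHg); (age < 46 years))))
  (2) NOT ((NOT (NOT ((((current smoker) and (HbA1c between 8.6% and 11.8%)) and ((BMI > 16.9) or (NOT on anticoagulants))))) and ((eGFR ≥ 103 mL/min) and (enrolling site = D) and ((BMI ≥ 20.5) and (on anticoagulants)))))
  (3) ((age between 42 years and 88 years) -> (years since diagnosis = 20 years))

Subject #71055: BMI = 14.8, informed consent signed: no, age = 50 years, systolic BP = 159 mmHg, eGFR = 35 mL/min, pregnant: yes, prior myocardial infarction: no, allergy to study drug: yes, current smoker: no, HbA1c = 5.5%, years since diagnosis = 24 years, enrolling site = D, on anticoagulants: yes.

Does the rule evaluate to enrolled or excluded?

Atomic conditions:
  NOT pregnant: yes → false
  years since diagnosis ≤ 27 years: 24 ≤ 27 is true
  informed consent signed: no → false
  prior myocardial infarction: no → false
  NOT allergy to study drug: yes → false
  systolic BP between 90 mmHg and 102 mmHg: 159 in [90, 102] is false
  age < 46 years: 50 < 46 is false
  current smoker: no → false
  HbA1c between 8.6% and 11.8%: 5.5 in [8.6, 11.8] is false
  BMI > 16.9: 14.8 > 16.9 is false
  NOT on anticoagulants: yes → false
  eGFR ≥ 103 mL/min: 35 ≥ 103 is false
  enrolling site = D: D == D is true
  BMI ≥ 20.5: 14.8 ≥ 20.5 is false
  on anticoagulants: yes → true
  age between 42 years and 88 years: 50 in [42, 88] is true
  years since diagnosis = 20 years: 24 == 20 is false
Combine:
[1.1.1] false OR true = true
[1.1.2.2] false AND false = false
[1.1.2] false AND false = false
[1.1.3] exactly-one(false, false) = false
[1.1] true OR false OR false = true
[1] NOT true = false
[2.1.1.1.1.1] false AND false = false
[2.1.1.1.1.2] false OR false = false
[2.1.1.1.1] false AND false = false
[2.1.1.1] NOT false = true
[2.1.1] NOT true = false
[2.1.2.3] false AND true = false
[2.1.2] false AND true AND false = false
[2.1] false AND false = false
[2] NOT false = true
[3] true → false = false
[root] false OR true OR false = true
Overall: true → enrolled

Enrolled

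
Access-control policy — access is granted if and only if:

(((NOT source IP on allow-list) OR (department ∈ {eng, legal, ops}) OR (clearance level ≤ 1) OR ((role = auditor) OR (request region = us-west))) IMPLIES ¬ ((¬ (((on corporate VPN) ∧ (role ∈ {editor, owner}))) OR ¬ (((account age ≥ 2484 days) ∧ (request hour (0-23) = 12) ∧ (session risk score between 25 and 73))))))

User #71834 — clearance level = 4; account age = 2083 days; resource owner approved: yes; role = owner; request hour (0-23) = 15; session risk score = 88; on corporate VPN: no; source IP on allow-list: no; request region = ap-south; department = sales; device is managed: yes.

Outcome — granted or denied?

Denied

Atomic conditions:
  NOT source IP on allow-list: no → true
  department ∈ {eng, legal, ops}: sales is not in the set → false
  clearance level ≤ 1: 4 ≤ 1 is false
  role = auditor: owner == auditor is false
  request region = us-west: ap-south == us-west is false
  on corporate VPN: no → false
  role ∈ {editor, owner}: owner is in the set → true
  account age ≥ 2484 days: 2083 ≥ 2484 is false
  request hour (0-23) = 12: 15 == 12 is false
  session risk score between 25 and 73: 88 in [25, 73] is false
Combine:
[1.4] false OR false = false
[1] true OR false OR false OR false = true
[2.1.1.1] false AND true = false
[2.1.1] NOT false = true
[2.1.2.1] false AND false AND false = false
[2.1.2] NOT false = true
[2.1] true OR true = true
[2] NOT true = false
[root] true → false = false
Overall: false → denied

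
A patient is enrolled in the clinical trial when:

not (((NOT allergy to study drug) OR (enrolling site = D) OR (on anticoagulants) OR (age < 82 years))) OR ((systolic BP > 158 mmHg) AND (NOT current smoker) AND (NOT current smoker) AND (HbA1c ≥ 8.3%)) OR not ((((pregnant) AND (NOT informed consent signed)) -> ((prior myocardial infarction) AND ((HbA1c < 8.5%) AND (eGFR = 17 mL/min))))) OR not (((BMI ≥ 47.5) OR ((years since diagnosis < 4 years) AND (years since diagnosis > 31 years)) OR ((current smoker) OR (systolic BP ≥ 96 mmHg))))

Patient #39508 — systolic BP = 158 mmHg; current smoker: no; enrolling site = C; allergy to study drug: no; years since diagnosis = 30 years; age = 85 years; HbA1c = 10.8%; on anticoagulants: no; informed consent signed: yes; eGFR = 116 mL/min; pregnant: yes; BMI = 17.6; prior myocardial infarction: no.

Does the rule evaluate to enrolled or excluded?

Excluded

Atomic conditions:
  NOT allergy to study drug: no → true
  enrolling site = D: C == D is false
  on anticoagulants: no → false
  age < 82 years: 85 < 82 is false
  systolic BP > 158 mmHg: 158 > 158 is false
  NOT current smoker: no → true
  HbA1c ≥ 8.3%: 10.8 ≥ 8.3 is true
  pregnant: yes → true
  NOT informed consent signed: yes → false
  prior myocardial infarction: no → false
  HbA1c < 8.5%: 10.8 < 8.5 is false
  eGFR = 17 mL/min: 116 == 17 is false
  BMI ≥ 47.5: 17.6 ≥ 47.5 is false
  years since diagnosis < 4 years: 30 < 4 is false
  years since diagnosis > 31 years: 30 > 31 is false
  current smoker: no → false
  systolic BP ≥ 96 mmHg: 158 ≥ 96 is true
Combine:
[1.1] true OR false OR false OR false = true
[1] NOT true = false
[2] false AND true AND true AND true = false
[3.1.1] true AND false = false
[3.1.2.2] false AND false = false
[3.1.2] false AND false = false
[3.1] false → false (antecedent false ⇒ implication holds) = true
[3] NOT true = false
[4.1.2] false AND false = false
[4.1.3] false OR true = true
[4.1] false OR false OR true = true
[4] NOT true = false
[root] false OR false OR false OR false = false
Overall: false → excluded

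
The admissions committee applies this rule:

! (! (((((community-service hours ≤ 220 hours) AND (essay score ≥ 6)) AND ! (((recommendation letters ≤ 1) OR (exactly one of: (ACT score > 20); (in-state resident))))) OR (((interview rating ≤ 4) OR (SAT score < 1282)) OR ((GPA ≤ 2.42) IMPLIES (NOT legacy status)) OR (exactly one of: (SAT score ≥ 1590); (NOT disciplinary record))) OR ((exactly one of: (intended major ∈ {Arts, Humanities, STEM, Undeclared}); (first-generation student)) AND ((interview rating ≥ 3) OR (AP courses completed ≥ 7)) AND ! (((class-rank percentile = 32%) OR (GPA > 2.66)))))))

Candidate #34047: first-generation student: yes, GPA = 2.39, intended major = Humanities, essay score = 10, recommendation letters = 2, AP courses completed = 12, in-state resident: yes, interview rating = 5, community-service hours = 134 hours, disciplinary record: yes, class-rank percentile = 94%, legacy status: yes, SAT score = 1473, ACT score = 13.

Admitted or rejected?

Atomic conditions:
  community-service hours ≤ 220 hours: 134 ≤ 220 is true
  essay score ≥ 6: 10 ≥ 6 is true
  recommendation letters ≤ 1: 2 ≤ 1 is false
  ACT score > 20: 13 > 20 is false
  in-state resident: yes → true
  interview rating ≤ 4: 5 ≤ 4 is false
  SAT score < 1282: 1473 < 1282 is false
  GPA ≤ 2.42: 2.39 ≤ 2.42 is true
  NOT legacy status: yes → false
  SAT score ≥ 1590: 1473 ≥ 1590 is false
  NOT disciplinary record: yes → false
  intended major ∈ {Arts, Humanities, STEM, Undeclared}: Humanities is in the set → true
  first-generation student: yes → true
  interview rating ≥ 3: 5 ≥ 3 is true
  AP courses completed ≥ 7: 12 ≥ 7 is true
  class-rank percentile = 32%: 94 == 32 is false
  GPA > 2.66: 2.39 > 2.66 is false
Combine:
[1.1.1.1] true AND true = true
[1.1.1.2.1.2] exactly-one(false, true) = true
[1.1.1.2.1] false OR true = true
[1.1.1.2] NOT true = false
[1.1.1] true AND false = false
[1.1.2.1] false OR false = false
[1.1.2.2] true → false = false
[1.1.2.3] exactly-one(false, false) = false
[1.1.2] false OR false OR false = false
[1.1.3.1] exactly-one(true, true) = false
[1.1.3.2] true OR true = true
[1.1.3.3.1] false OR false = false
[1.1.3.3] NOT false = true
[1.1.3] false AND true AND true = false
[1.1] false OR false OR false = false
[1] NOT false = true
[root] NOT true = false
Overall: false → rejected

Rejected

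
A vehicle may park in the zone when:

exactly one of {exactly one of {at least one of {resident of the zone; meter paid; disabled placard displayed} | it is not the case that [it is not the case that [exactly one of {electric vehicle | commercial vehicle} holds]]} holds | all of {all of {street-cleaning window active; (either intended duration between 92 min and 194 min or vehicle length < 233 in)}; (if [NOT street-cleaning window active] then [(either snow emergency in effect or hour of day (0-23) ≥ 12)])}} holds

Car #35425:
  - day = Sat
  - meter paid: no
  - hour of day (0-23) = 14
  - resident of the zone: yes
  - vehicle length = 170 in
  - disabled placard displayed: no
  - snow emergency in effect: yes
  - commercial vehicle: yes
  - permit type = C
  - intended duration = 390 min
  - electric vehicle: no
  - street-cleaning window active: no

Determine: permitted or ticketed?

Ticketed

Atomic conditions:
  resident of the zone: yes → true
  meter paid: no → false
  disabled placard displayed: no → false
  electric vehicle: no → false
  commercial vehicle: yes → true
  street-cleaning window active: no → false
  intended duration between 92 min and 194 min: 390 in [92, 194] is false
  vehicle length < 233 in: 170 < 233 is true
  NOT street-cleaning window active: no → true
  snow emergency in effect: yes → true
  hour of day (0-23) ≥ 12: 14 ≥ 12 is true
Combine:
[1.1] true OR false OR false = true
[1.2.1.1] exactly-one(false, true) = true
[1.2.1] NOT true = false
[1.2] NOT false = true
[1] exactly-one(true, true) = false
[2.1.2] false OR true = true
[2.1] false AND true = false
[2.2.2] true OR true = true
[2.2] true → true = true
[2] false AND true = false
[root] exactly-one(false, false) = false
Overall: false → ticketed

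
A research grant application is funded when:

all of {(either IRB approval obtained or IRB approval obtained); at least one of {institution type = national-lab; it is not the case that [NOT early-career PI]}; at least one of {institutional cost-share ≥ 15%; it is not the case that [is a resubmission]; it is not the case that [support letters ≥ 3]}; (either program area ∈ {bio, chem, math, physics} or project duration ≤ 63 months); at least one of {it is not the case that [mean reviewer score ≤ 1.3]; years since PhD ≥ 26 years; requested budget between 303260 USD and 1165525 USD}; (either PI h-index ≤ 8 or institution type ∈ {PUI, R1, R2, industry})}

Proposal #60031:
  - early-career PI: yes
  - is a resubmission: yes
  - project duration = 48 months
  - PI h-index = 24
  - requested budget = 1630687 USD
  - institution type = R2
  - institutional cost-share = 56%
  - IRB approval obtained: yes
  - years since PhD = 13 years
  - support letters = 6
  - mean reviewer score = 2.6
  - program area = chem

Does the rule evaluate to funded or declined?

Atomic conditions:
  IRB approval obtained: yes → true
  institution type = national-lab: R2 == national-lab is false
  NOT early-career PI: yes → false
  institutional cost-share ≥ 15%: 56 ≥ 15 is true
  is a resubmission: yes → true
  support letters ≥ 3: 6 ≥ 3 is true
  program area ∈ {bio, chem, math, physics}: chem is in the set → true
  project duration ≤ 63 months: 48 ≤ 63 is true
  mean reviewer score ≤ 1.3: 2.6 ≤ 1.3 is false
  years since PhD ≥ 26 years: 13 ≥ 26 is false
  requested budget between 303260 USD and 1165525 USD: 1630687 in [303260, 1165525] is false
  PI h-index ≤ 8: 24 ≤ 8 is false
  institution type ∈ {PUI, R1, R2, industry}: R2 is in the set → true
Combine:
[1] true OR true = true
[2.2] NOT false = true
[2] false OR true = true
[3.2] NOT true = false
[3.3] NOT true = false
[3] true OR false OR false = true
[4] true OR true = true
[5.1] NOT false = true
[5] true OR false OR false = true
[6] false OR true = true
[root] true AND true AND true AND true AND true AND true = true
Overall: true → funded

Funded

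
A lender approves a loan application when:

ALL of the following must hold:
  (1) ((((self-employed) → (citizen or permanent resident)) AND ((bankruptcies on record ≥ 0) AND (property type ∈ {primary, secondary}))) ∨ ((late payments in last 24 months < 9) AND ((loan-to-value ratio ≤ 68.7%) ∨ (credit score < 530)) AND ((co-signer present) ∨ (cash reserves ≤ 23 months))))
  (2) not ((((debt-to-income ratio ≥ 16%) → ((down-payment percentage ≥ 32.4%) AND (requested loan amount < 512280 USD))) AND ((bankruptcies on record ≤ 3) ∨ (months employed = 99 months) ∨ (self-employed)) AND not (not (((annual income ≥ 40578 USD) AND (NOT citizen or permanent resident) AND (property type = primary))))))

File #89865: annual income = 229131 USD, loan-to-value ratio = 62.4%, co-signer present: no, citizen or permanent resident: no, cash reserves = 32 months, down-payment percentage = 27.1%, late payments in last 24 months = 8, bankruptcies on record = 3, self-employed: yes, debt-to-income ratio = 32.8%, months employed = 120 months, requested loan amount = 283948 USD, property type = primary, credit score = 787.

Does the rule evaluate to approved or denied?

Atomic conditions:
  self-employed: yes → true
  citizen or permanent resident: no → false
  bankruptcies on record ≥ 0: 3 ≥ 0 is true
  property type ∈ {primary, secondary}: primary is in the set → true
  late payments in last 24 months < 9: 8 < 9 is true
  loan-to-value ratio ≤ 68.7%: 62.4 ≤ 68.7 is true
  credit score < 530: 787 < 530 is false
  co-signer present: no → false
  cash reserves ≤ 23 months: 32 ≤ 23 is false
  debt-to-income ratio ≥ 16%: 32.8 ≥ 16 is true
  down-payment percentage ≥ 32.4%: 27.1 ≥ 32.4 is false
  requested loan amount < 512280 USD: 283948 < 512280 is true
  bankruptcies on record ≤ 3: 3 ≤ 3 is true
  months employed = 99 months: 120 == 99 is false
  annual income ≥ 40578 USD: 229131 ≥ 40578 is true
  NOT citizen or permanent resident: no → true
  property type = primary: primary == primary is true
Combine:
[1.1.1] true → false = false
[1.1.2] true AND true = true
[1.1] false AND true = false
[1.2.2] true OR false = true
[1.2.3] false OR false = false
[1.2] true AND true AND false = false
[1] false OR false = false
[2.1.1.2] false AND true = false
[2.1.1] true → false = false
[2.1.2] true OR false OR true = true
[2.1.3.1.1] true AND true AND true = true
[2.1.3.1] NOT true = false
[2.1.3] NOT false = true
[2.1] false AND true AND true = false
[2] NOT false = true
[root] false AND true = false
Overall: false → denied

Denied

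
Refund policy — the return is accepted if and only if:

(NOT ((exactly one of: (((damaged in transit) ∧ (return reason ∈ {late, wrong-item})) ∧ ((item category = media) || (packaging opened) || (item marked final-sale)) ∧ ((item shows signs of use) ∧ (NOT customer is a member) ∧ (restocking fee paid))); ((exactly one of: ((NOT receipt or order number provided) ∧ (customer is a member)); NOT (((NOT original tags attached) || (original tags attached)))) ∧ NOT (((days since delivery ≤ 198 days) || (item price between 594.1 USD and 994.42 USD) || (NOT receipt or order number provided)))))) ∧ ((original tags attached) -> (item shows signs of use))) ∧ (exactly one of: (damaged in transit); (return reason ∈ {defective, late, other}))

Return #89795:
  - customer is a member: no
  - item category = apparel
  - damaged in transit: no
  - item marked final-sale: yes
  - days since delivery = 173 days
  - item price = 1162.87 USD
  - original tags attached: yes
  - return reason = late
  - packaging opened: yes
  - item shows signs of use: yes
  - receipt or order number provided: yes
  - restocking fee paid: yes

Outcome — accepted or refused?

Atomic conditions:
  damaged in transit: no → false
  return reason ∈ {late, wrong-item}: late is in the set → true
  item category = media: apparel == media is false
  packaging opened: yes → true
  item marked final-sale: yes → true
  item shows signs of use: yes → true
  NOT customer is a member: no → true
  restocking fee paid: yes → true
  NOT receipt or order number provided: yes → false
  customer is a member: no → false
  NOT original tags attached: yes → false
  original tags attached: yes → true
  days since delivery ≤ 198 days: 173 ≤ 198 is true
  item price between 594.1 USD and 994.42 USD: 1162.87 in [594.1, 994.42] is false
  return reason ∈ {defective, late, other}: late is in the set → true
Combine:
[1.1.1.1.1] false AND true = false
[1.1.1.1.2] false OR true OR true = true
[1.1.1.1.3] true AND true AND true = true
[1.1.1.1] false AND true AND true = false
[1.1.1.2.1.1] false AND false = false
[1.1.1.2.1.2.1] false OR true = true
[1.1.1.2.1.2] NOT true = false
[1.1.1.2.1] exactly-one(false, false) = false
[1.1.1.2.2.1] true OR false OR false = true
[1.1.1.2.2] NOT true = false
[1.1.1.2] false AND false = false
[1.1.1] exactly-one(false, false) = false
[1.1] NOT false = true
[1.2] true → true = true
[1] true AND true = true
[2] exactly-one(false, true) = true
[root] true AND true = true
Overall: true → accepted

Accepted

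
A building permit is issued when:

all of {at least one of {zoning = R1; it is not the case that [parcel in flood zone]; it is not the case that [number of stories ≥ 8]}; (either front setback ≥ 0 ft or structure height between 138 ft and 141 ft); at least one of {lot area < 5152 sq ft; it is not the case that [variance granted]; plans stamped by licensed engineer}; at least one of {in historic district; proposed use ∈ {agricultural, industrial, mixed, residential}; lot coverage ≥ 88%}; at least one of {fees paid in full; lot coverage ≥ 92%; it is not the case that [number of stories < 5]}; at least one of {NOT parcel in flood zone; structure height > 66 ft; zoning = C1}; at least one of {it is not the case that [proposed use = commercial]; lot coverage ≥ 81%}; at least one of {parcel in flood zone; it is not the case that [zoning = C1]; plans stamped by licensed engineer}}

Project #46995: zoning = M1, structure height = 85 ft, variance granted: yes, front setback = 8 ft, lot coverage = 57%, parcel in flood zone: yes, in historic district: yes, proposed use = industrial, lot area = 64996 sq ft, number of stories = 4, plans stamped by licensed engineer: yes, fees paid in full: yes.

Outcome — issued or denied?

Issued

Atomic conditions:
  zoning = R1: M1 == R1 is false
  parcel in flood zone: yes → true
  number of stories ≥ 8: 4 ≥ 8 is false
  front setback ≥ 0 ft: 8 ≥ 0 is true
  structure height between 138 ft and 141 ft: 85 in [138, 141] is false
  lot area < 5152 sq ft: 64996 < 5152 is false
  variance granted: yes → true
  plans stamped by licensed engineer: yes → true
  in historic district: yes → true
  proposed use ∈ {agricultural, industrial, mixed, residential}: industrial is in the set → true
  lot coverage ≥ 88%: 57 ≥ 88 is false
  fees paid in full: yes → true
  lot coverage ≥ 92%: 57 ≥ 92 is false
  number of stories < 5: 4 < 5 is true
  NOT parcel in flood zone: yes → false
  structure height > 66 ft: 85 > 66 is true
  zoning = C1: M1 == C1 is false
  proposed use = commercial: industrial == commercial is false
  lot coverage ≥ 81%: 57 ≥ 81 is false
Combine:
[1.2] NOT true = false
[1.3] NOT false = true
[1] false OR false OR true = true
[2] true OR false = true
[3.2] NOT true = false
[3] false OR false OR true = true
[4] true OR true OR false = true
[5.3] NOT true = false
[5] true OR false OR false = true
[6] false OR true OR false = true
[7.1] NOT false = true
[7] true OR false = true
[8.2] NOT false = true
[8] true OR true OR true = true
[root] true AND true AND true AND true AND true AND true AND true AND true = true
Overall: true → issued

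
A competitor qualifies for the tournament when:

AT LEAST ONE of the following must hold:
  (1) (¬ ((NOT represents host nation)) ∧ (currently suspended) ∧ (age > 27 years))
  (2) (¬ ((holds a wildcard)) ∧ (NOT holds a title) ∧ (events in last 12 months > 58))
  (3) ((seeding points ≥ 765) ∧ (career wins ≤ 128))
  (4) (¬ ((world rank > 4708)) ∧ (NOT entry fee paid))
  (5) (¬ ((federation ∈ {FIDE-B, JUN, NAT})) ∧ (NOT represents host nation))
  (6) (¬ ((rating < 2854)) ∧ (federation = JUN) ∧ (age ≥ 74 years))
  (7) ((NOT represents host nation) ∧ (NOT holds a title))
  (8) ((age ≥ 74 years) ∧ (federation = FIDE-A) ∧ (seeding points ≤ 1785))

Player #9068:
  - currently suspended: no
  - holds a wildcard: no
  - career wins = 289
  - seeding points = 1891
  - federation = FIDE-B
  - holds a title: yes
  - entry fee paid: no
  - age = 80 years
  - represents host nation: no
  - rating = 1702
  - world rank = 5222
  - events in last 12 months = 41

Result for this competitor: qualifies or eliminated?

Atomic conditions:
  NOT represents host nation: no → true
  currently suspended: no → false
  age > 27 years: 80 > 27 is true
  holds a wildcard: no → false
  NOT holds a title: yes → false
  events in last 12 months > 58: 41 > 58 is false
  seeding points ≥ 765: 1891 ≥ 765 is true
  career wins ≤ 128: 289 ≤ 128 is false
  world rank > 4708: 5222 > 4708 is true
  NOT entry fee paid: no → true
  federation ∈ {FIDE-B, JUN, NAT}: FIDE-B is in the set → true
  rating < 2854: 1702 < 2854 is true
  federation = JUN: FIDE-B == JUN is false
  age ≥ 74 years: 80 ≥ 74 is true
  federation = FIDE-A: FIDE-B == FIDE-A is false
  seeding points ≤ 1785: 1891 ≤ 1785 is false
Combine:
[1.1] NOT true = false
[1] false AND false AND true = false
[2.1] NOT false = true
[2] true AND false AND false = false
[3] true AND false = false
[4.1] NOT true = false
[4] false AND true = false
[5.1] NOT true = false
[5] false AND true = false
[6.1] NOT true = false
[6] false AND false AND true = false
[7] true AND false = false
[8] true AND false AND false = false
[root] false OR false OR false OR false OR false OR false OR false OR false = false
Overall: false → eliminated

Eliminated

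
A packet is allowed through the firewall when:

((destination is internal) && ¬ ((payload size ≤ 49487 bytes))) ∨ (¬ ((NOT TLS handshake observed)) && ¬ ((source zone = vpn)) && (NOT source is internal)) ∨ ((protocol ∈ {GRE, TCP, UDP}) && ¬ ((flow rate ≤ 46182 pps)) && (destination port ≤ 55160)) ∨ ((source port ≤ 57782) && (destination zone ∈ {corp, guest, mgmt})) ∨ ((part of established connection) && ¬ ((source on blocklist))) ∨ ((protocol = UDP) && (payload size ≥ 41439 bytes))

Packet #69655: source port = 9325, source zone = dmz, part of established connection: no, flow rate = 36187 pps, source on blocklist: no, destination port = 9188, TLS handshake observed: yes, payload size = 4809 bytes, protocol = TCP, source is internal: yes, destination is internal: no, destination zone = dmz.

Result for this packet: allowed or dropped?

Dropped

Atomic conditions:
  destination is internal: no → false
  payload size ≤ 49487 bytes: 4809 ≤ 49487 is true
  NOT TLS handshake observed: yes → false
  source zone = vpn: dmz == vpn is false
  NOT source is internal: yes → false
  protocol ∈ {GRE, TCP, UDP}: TCP is in the set → true
  flow rate ≤ 46182 pps: 36187 ≤ 46182 is true
  destination port ≤ 55160: 9188 ≤ 55160 is true
  source port ≤ 57782: 9325 ≤ 57782 is true
  destination zone ∈ {corp, guest, mgmt}: dmz is not in the set → false
  part of established connection: no → false
  source on blocklist: no → false
  protocol = UDP: TCP == UDP is false
  payload size ≥ 41439 bytes: 4809 ≥ 41439 is false
Combine:
[1.2] NOT true = false
[1] false AND false = false
[2.1] NOT false = true
[2.2] NOT false = true
[2] true AND true AND false = false
[3.2] NOT true = false
[3] true AND false AND true = false
[4] true AND false = false
[5.2] NOT false = true
[5] false AND true = false
[6] false AND false = false
[root] false OR false OR false OR false OR false OR false = false
Overall: false → dropped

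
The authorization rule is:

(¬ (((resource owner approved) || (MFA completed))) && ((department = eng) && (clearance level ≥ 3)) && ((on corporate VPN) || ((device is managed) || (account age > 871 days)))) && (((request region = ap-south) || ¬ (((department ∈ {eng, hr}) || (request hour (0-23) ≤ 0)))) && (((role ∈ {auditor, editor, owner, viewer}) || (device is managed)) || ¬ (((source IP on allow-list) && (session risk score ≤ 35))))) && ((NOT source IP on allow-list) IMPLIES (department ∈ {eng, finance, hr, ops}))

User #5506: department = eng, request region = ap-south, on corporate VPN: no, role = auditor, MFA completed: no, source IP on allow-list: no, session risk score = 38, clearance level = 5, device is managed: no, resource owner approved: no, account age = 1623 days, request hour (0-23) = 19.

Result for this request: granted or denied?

Granted

Atomic conditions:
  resource owner approved: no → false
  MFA completed: no → false
  department = eng: eng == eng is true
  clearance level ≥ 3: 5 ≥ 3 is true
  on corporate VPN: no → false
  device is managed: no → false
  account age > 871 days: 1623 > 871 is true
  request region = ap-south: ap-south == ap-south is true
  department ∈ {eng, hr}: eng is in the set → true
  request hour (0-23) ≤ 0: 19 ≤ 0 is false
  role ∈ {auditor, editor, owner, viewer}: auditor is in the set → true
  source IP on allow-list: no → false
  session risk score ≤ 35: 38 ≤ 35 is false
  NOT source IP on allow-list: no → true
  department ∈ {eng, finance, hr, ops}: eng is in the set → true
Combine:
[1.1.1] false OR false = false
[1.1] NOT false = true
[1.2] true AND true = true
[1.3.2] false OR true = true
[1.3] false OR true = true
[1] true AND true AND true = true
[2.1.2.1] true OR false = true
[2.1.2] NOT true = false
[2.1] true OR false = true
[2.2.1] true OR false = true
[2.2.2.1] false AND false = false
[2.2.2] NOT false = true
[2.2] true OR true = true
[2] true AND true = true
[3] true → true = true
[root] true AND true AND true = true
Overall: true → granted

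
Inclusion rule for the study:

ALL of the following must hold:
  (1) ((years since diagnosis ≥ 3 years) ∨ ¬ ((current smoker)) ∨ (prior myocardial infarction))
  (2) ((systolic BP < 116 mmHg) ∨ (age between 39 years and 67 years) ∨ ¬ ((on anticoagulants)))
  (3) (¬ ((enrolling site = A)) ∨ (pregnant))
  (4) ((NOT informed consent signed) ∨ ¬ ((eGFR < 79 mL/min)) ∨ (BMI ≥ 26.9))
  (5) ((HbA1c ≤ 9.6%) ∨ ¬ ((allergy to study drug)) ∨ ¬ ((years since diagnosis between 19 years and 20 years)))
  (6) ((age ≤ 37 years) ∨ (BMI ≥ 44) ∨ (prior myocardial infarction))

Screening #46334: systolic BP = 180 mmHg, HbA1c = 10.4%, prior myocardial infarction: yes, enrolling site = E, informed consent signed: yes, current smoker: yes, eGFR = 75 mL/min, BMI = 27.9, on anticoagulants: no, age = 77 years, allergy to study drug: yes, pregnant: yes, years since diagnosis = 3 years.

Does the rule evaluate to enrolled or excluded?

Atomic conditions:
  years since diagnosis ≥ 3 years: 3 ≥ 3 is true
  current smoker: yes → true
  prior myocardial infarction: yes → true
  systolic BP < 116 mmHg: 180 < 116 is false
  age between 39 years and 67 years: 77 in [39, 67] is false
  on anticoagulants: no → false
  enrolling site = A: E == A is false
  pregnant: yes → true
  NOT informed consent signed: yes → false
  eGFR < 79 mL/min: 75 < 79 is true
  BMI ≥ 26.9: 27.9 ≥ 26.9 is true
  HbA1c ≤ 9.6%: 10.4 ≤ 9.6 is false
  allergy to study drug: yes → true
  years since diagnosis between 19 years and 20 years: 3 in [19, 20] is false
  age ≤ 37 years: 77 ≤ 37 is false
  BMI ≥ 44: 27.9 ≥ 44 is false
Combine:
[1.2] NOT true = false
[1] true OR false OR true = true
[2.3] NOT false = true
[2] false OR false OR true = true
[3.1] NOT false = true
[3] true OR true = true
[4.2] NOT true = false
[4] false OR false OR true = true
[5.2] NOT true = false
[5.3] NOT false = true
[5] false OR false OR true = true
[6] false OR false OR true = true
[root] true AND true AND true AND true AND true AND true = true
Overall: true → enrolled

Enrolled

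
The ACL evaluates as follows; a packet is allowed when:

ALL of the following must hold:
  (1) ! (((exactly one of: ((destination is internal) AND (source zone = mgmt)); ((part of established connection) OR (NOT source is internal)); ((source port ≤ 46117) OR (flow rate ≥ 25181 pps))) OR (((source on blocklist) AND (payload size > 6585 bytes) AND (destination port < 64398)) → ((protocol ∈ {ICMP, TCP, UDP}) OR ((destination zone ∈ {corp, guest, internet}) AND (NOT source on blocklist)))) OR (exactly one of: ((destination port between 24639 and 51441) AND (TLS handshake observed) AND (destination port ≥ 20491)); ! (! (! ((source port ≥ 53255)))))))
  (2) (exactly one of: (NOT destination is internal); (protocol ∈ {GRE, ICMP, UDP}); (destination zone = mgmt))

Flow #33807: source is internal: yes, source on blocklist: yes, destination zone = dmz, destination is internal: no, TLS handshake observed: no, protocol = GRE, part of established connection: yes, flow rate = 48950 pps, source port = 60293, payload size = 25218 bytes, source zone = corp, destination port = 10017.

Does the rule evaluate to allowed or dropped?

Dropped

Atomic conditions:
  destination is internal: no → false
  source zone = mgmt: corp == mgmt is false
  part of established connection: yes → true
  NOT source is internal: yes → false
  source port ≤ 46117: 60293 ≤ 46117 is false
  flow rate ≥ 25181 pps: 48950 ≥ 25181 is true
  source on blocklist: yes → true
  payload size > 6585 bytes: 25218 > 6585 is true
  destination port < 64398: 10017 < 64398 is true
  protocol ∈ {ICMP, TCP, UDP}: GRE is not in the set → false
  destination zone ∈ {corp, guest, internet}: dmz is not in the set → false
  NOT source on blocklist: yes → false
  destination port between 24639 and 51441: 10017 in [24639, 51441] is false
  TLS handshake observed: no → false
  destination port ≥ 20491: 10017 ≥ 20491 is false
  source port ≥ 53255: 60293 ≥ 53255 is true
  NOT destination is internal: no → true
  protocol ∈ {GRE, ICMP, UDP}: GRE is in the set → true
  destination zone = mgmt: dmz == mgmt is false
Combine:
[1.1.1.1] false AND false = false
[1.1.1.2] true OR false = true
[1.1.1.3] false OR true = true
[1.1.1] exactly-one(false, true, true) = false
[1.1.2.1] true AND true AND true = true
[1.1.2.2.2] false AND false = false
[1.1.2.2] false OR false = false
[1.1.2] true → false = false
[1.1.3.1] false AND false AND false = false
[1.1.3.2.1.1] NOT true = false
[1.1.3.2.1] NOT false = true
[1.1.3.2] NOT true = false
[1.1.3] exactly-one(false, false) = false
[1.1] false OR false OR false = false
[1] NOT false = true
[2] exactly-one(true, true, false) = false
[root] true AND false = false
Overall: false → dropped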